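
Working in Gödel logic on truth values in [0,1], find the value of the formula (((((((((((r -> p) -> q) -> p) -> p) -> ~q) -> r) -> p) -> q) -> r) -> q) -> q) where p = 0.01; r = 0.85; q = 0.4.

1.00

(r -> p): 0.85 > 0.01, so result = 0.01
((r -> p) -> q): 0.01 ≤ 0.4, so result = 1
(((r -> p) -> q) -> p): 1 > 0.01, so result = 0.01
((((r -> p) -> q) -> p) -> p): 0.01 ≤ 0.01, so result = 1
~q: Gödel ¬ of 0.4 = 0 (operand ≠ 0)
(((((r -> p) -> q) -> p) -> p) -> ~q): 1 > 0, so result = 0
((((((r -> p) -> q) -> p) -> p) -> ~q) -> r): 0 ≤ 0.85, so result = 1
(((((((r -> p) -> q) -> p) -> p) -> ~q) -> r) -> p): 1 > 0.01, so result = 0.01
((((((((r -> p) -> q) -> p) -> p) -> ~q) -> r) -> p) -> q): 0.01 ≤ 0.4, so result = 1
(((((((((r -> p) -> q) -> p) -> p) -> ~q) -> r) -> p) -> q) -> r): 1 > 0.85, so result = 0.85
((((((((((r -> p) -> q) -> p) -> p) -> ~q) -> r) -> p) -> q) -> r) -> q): 0.85 > 0.4, so result = 0.4
(((((((((((r -> p) -> q) -> p) -> p) -> ~q) -> r) -> p) -> q) -> r) -> q) -> q): 0.4 ≤ 0.4, so result = 1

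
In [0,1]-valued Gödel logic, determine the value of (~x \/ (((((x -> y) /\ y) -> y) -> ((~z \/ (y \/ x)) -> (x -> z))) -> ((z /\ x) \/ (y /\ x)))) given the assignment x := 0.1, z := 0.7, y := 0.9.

0.10

~x: Gödel ¬ of 0.1 = 0 (operand ≠ 0)
(x -> y): 0.1 ≤ 0.9, so result = 1
((x -> y) /\ y) = min(1, 0.9) = 0.9
(((x -> y) /\ y) -> y): 0.9 ≤ 0.9, so result = 1
~z: Gödel ¬ of 0.7 = 0 (operand ≠ 0)
(y \/ x) = max(0.9, 0.1) = 0.9
(~z \/ (y \/ x)) = max(0, 0.9) = 0.9
(x -> z): 0.1 ≤ 0.7, so result = 1
((~z \/ (y \/ x)) -> (x -> z)): 0.9 ≤ 1, so result = 1
((((x -> y) /\ y) -> y) -> ((~z \/ (y \/ x)) -> (x -> z))): 1 ≤ 1, so result = 1
(z /\ x) = min(0.7, 0.1) = 0.1
(y /\ x) = min(0.9, 0.1) = 0.1
((z /\ x) \/ (y /\ x)) = max(0.1, 0.1) = 0.1
(((((x -> y) /\ y) -> y) -> ((~z \/ (y \/ x)) -> (x -> z))) -> ((z /\ x) \/ (y /\ x))): 1 > 0.1, so result = 0.1
(~x \/ (((((x -> y) /\ y) -> y) -> ((~z \/ (y \/ x)) -> (x -> z))) -> ((z /\ x) \/ (y /\ x)))) = max(0, 0.1) = 0.1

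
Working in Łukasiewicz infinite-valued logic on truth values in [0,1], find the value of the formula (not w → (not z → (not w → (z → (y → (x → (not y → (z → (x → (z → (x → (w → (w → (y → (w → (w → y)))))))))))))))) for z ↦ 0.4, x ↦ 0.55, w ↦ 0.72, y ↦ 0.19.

1.00

not w: Łukasiewicz ¬ gives 1 − 0.72 = 0.28
not z: Łukasiewicz ¬ gives 1 − 0.4 = 0.6
not w: Łukasiewicz ¬ gives 1 − 0.72 = 0.28
not y: Łukasiewicz ¬ gives 1 − 0.19 = 0.81
(w → y): min(1, 1 − 0.72 + 0.19) = 0.47
(w → (w → y)): min(1, 1 − 0.72 + 0.47) = 0.75
(y → (w → (w → y))): min(1, 1 − 0.19 + 0.75) = 1
(w → (y → (w → (w → y)))): min(1, 1 − 0.72 + 1) = 1
(w → (w → (y → (w → (w → y))))): min(1, 1 − 0.72 + 1) = 1
(x → (w → (w → (y → (w → (w → y)))))): min(1, 1 − 0.55 + 1) = 1
(z → (x → (w → (w → (y → (w → (w → y))))))): min(1, 1 − 0.4 + 1) = 1
(x → (z → (x → (w → (w → (y → (w → (w → y)))))))): min(1, 1 − 0.55 + 1) = 1
(z → (x → (z → (x → (w → (w → (y → (w → (w → y))))))))): min(1, 1 − 0.4 + 1) = 1
(not y → (z → (x → (z → (x → (w → (w → (y → (w → (w → y)))))))))): min(1, 1 − 0.81 + 1) = 1
(x → (not y → (z → (x → (z → (x → (w → (w → (y → (w → (w → y))))))))))): min(1, 1 − 0.55 + 1) = 1
(y → (x → (not y → (z → (x → (z → (x → (w → (w → (y → (w → (w → y)))))))))))): min(1, 1 − 0.19 + 1) = 1
(z → (y → (x → (not y → (z → (x → (z → (x → (w → (w → (y → (w → (w → y))))))))))))): min(1, 1 − 0.4 + 1) = 1
(not w → (z → (y → (x → (not y → (z → (x → (z → (x → (w → (w → (y → (w → (w → y)))))))))))))): min(1, 1 − 0.28 + 1) = 1
(not z → (not w → (z → (y → (x → (not y → (z → (x → (z → (x → (w → (w → (y → (w → (w → y))))))))))))))): min(1, 1 − 0.6 + 1) = 1
(not w → (not z → (not w → (z → (y → (x → (not y → (z → (x → (z → (x → (w → (w → (y → (w → (w → y)))))))))))))))): min(1, 1 − 0.28 + 1) = 1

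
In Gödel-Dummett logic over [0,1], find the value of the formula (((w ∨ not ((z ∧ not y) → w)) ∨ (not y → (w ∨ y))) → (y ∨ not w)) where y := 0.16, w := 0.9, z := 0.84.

0.16

not y: Gödel ¬ of 0.16 = 0 (operand ≠ 0)
(z ∧ not y) = min(0.84, 0) = 0
((z ∧ not y) → w): 0 ≤ 0.9, so result = 1
not ((z ∧ not y) → w): Gödel ¬ of 1 = 0 (operand ≠ 0)
(w ∨ not ((z ∧ not y) → w)) = max(0.9, 0) = 0.9
not y: Gödel ¬ of 0.16 = 0 (operand ≠ 0)
(w ∨ y) = max(0.9, 0.16) = 0.9
(not y → (w ∨ y)): 0 ≤ 0.9, so result = 1
((w ∨ not ((z ∧ not y) → w)) ∨ (not y → (w ∨ y))) = max(0.9, 1) = 1
not w: Gödel ¬ of 0.9 = 0 (operand ≠ 0)
(y ∨ not w) = max(0.16, 0) = 0.16
(((w ∨ not ((z ∧ not y) → w)) ∨ (not y → (w ∨ y))) → (y ∨ not w)): 1 > 0.16, so result = 0.16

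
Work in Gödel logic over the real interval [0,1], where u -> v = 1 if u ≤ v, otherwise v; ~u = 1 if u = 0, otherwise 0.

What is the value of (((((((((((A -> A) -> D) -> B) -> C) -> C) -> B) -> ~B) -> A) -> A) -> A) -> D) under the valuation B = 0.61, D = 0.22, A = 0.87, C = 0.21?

0.22

(A -> A): 0.87 ≤ 0.87, so result = 1
((A -> A) -> D): 1 > 0.22, so result = 0.22
(((A -> A) -> D) -> B): 0.22 ≤ 0.61, so result = 1
((((A -> A) -> D) -> B) -> C): 1 > 0.21, so result = 0.21
(((((A -> A) -> D) -> B) -> C) -> C): 0.21 ≤ 0.21, so result = 1
((((((A -> A) -> D) -> B) -> C) -> C) -> B): 1 > 0.61, so result = 0.61
~B: Gödel ¬ of 0.61 = 0 (operand ≠ 0)
(((((((A -> A) -> D) -> B) -> C) -> C) -> B) -> ~B): 0.61 > 0, so result = 0
((((((((A -> A) -> D) -> B) -> C) -> C) -> B) -> ~B) -> A): 0 ≤ 0.87, so result = 1
(((((((((A -> A) -> D) -> B) -> C) -> C) -> B) -> ~B) -> A) -> A): 1 > 0.87, so result = 0.87
((((((((((A -> A) -> D) -> B) -> C) -> C) -> B) -> ~B) -> A) -> A) -> A): 0.87 ≤ 0.87, so result = 1
(((((((((((A -> A) -> D) -> B) -> C) -> C) -> B) -> ~B) -> A) -> A) -> A) -> D): 1 > 0.22, so result = 0.22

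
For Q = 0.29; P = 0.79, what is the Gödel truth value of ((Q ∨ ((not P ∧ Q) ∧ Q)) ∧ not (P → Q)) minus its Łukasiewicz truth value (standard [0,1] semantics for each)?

-0.29

Gödel evaluation:
  not P: Gödel ¬ of 0.79 = 0 (operand ≠ 0)
  (not P ∧ Q) = min(0, 0.29) = 0
  ((not P ∧ Q) ∧ Q) = min(0, 0.29) = 0
  (Q ∨ ((not P ∧ Q) ∧ Q)) = max(0.29, 0) = 0.29
  (P → Q): 0.79 > 0.29, so result = 0.29
  not (P → Q): Gödel ¬ of 0.29 = 0 (operand ≠ 0)
  ((Q ∨ ((not P ∧ Q) ∧ Q)) ∧ not (P → Q)) = min(0.29, 0) = 0
  Gödel value = 0
Łukasiewicz evaluation:
  not P: Łukasiewicz ¬ gives 1 − 0.79 = 0.21
  (not P ∧ Q) = min(0.21, 0.29) = 0.21
  ((not P ∧ Q) ∧ Q) = min(0.21, 0.29) = 0.21
  (Q ∨ ((not P ∧ Q) ∧ Q)) = max(0.29, 0.21) = 0.29
  (P → Q): min(1, 1 − 0.79 + 0.29) = 0.5
  not (P → Q): Łukasiewicz ¬ gives 1 − 0.5 = 0.5
  ((Q ∨ ((not P ∧ Q) ∧ Q)) ∧ not (P → Q)) = min(0.29, 0.5) = 0.29
  Łukasiewicz value = 0.29
Difference: 0 − 0.29 = -0.29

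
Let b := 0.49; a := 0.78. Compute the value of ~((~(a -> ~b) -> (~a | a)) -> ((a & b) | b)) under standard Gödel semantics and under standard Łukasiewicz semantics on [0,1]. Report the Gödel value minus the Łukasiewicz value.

Gödel evaluation:
  ~b: Gödel ¬ of 0.49 = 0 (operand ≠ 0)
  (a -> ~b): 0.78 > 0, so result = 0
  ~(a -> ~b): Gödel ¬ of 0 = 1 (operand is 0)
  ~a: Gödel ¬ of 0.78 = 0 (operand ≠ 0)
  (~a | a) = max(0, 0.78) = 0.78
  (~(a -> ~b) -> (~a | a)): 1 > 0.78, so result = 0.78
  (a & b) = min(0.78, 0.49) = 0.49
  ((a & b) | b) = max(0.49, 0.49) = 0.49
  ((~(a -> ~b) -> (~a | a)) -> ((a & b) | b)): 0.78 > 0.49, so result = 0.49
  ~((~(a -> ~b) -> (~a | a)) -> ((a & b) | b)): Gödel ¬ of 0.49 = 0 (operand ≠ 0)
  Gödel value = 0
Łukasiewicz evaluation:
  ~b: Łukasiewicz ¬ gives 1 − 0.49 = 0.51
  (a -> ~b): min(1, 1 − 0.78 + 0.51) = 0.73
  ~(a -> ~b): Łukasiewicz ¬ gives 1 − 0.73 = 0.27
  ~a: Łukasiewicz ¬ gives 1 − 0.78 = 0.22
  (~a | a) = max(0.22, 0.78) = 0.78
  (~(a -> ~b) -> (~a | a)): min(1, 1 − 0.27 + 0.78) = 1
  (a & b) = min(0.78, 0.49) = 0.49
  ((a & b) | b) = max(0.49, 0.49) = 0.49
  ((~(a -> ~b) -> (~a | a)) -> ((a & b) | b)): min(1, 1 − 1 + 0.49) = 0.49
  ~((~(a -> ~b) -> (~a | a)) -> ((a & b) | b)): Łukasiewicz ¬ gives 1 − 0.49 = 0.51
  Łukasiewicz value = 0.51
Difference: 0 − 0.51 = -0.51

-0.51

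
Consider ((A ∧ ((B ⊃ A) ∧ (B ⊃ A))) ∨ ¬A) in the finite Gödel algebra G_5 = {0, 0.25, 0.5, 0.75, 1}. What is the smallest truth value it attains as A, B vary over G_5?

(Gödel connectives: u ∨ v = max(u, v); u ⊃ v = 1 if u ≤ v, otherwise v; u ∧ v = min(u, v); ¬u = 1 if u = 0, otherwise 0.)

The minimum is attained at A = 0.25, B = 0:
  (B ⊃ A): 0 ≤ 0.25, so result = 1
  (B ⊃ A): 0 ≤ 0.25, so result = 1
  ((B ⊃ A) ∧ (B ⊃ A)) = min(1, 1) = 1
  (A ∧ ((B ⊃ A) ∧ (B ⊃ A))) = min(0.25, 1) = 0.25
  ¬A: Gödel ¬ of 0.25 = 0 (operand ≠ 0)
  ((A ∧ ((B ⊃ A) ∧ (B ⊃ A))) ∨ ¬A) = max(0.25, 0) = 0.25
Checking all 25 assignments confirms none give a value below 0.25.

0.25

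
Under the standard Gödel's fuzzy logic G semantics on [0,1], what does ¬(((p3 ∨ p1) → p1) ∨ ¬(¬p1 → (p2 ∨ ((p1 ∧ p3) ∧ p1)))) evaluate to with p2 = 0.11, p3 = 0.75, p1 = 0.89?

(p3 ∨ p1) = max(0.75, 0.89) = 0.89
((p3 ∨ p1) → p1): 0.89 ≤ 0.89, so result = 1
¬p1: Gödel ¬ of 0.89 = 0 (operand ≠ 0)
(p1 ∧ p3) = min(0.89, 0.75) = 0.75
((p1 ∧ p3) ∧ p1) = min(0.75, 0.89) = 0.75
(p2 ∨ ((p1 ∧ p3) ∧ p1)) = max(0.11, 0.75) = 0.75
(¬p1 → (p2 ∨ ((p1 ∧ p3) ∧ p1))): 0 ≤ 0.75, so result = 1
¬(¬p1 → (p2 ∨ ((p1 ∧ p3) ∧ p1))): Gödel ¬ of 1 = 0 (operand ≠ 0)
(((p3 ∨ p1) → p1) ∨ ¬(¬p1 → (p2 ∨ ((p1 ∧ p3) ∧ p1)))) = max(1, 0) = 1
¬(((p3 ∨ p1) → p1) ∨ ¬(¬p1 → (p2 ∨ ((p1 ∧ p3) ∧ p1)))): Gödel ¬ of 1 = 0 (operand ≠ 0)

0.00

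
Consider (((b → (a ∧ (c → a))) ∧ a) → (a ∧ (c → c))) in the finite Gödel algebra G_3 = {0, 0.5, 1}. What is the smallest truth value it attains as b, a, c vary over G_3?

Every assignment gives 1. For instance at b = 0, a = 0, c = 0:
  (c → a): 0 ≤ 0, so result = 1
  (a ∧ (c → a)) = min(0, 1) = 0
  (b → (a ∧ (c → a))): 0 ≤ 0, so result = 1
  ((b → (a ∧ (c → a))) ∧ a) = min(1, 0) = 0
  (c → c): 0 ≤ 0, so result = 1
  (a ∧ (c → c)) = min(0, 1) = 0
  (((b → (a ∧ (c → a))) ∧ a) → (a ∧ (c → c))): 0 ≤ 0, so result = 1
All 27 assignments give value 1 — the formula is a G_3-tautology.

1.00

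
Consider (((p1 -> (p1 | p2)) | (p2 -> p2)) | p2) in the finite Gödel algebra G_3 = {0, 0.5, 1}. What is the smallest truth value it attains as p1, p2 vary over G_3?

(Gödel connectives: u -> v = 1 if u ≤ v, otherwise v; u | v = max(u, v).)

Every assignment gives 1. For instance at p1 = 0, p2 = 0:
  (p1 | p2) = max(0, 0) = 0
  (p1 -> (p1 | p2)): 0 ≤ 0, so result = 1
  (p2 -> p2): 0 ≤ 0, so result = 1
  ((p1 -> (p1 | p2)) | (p2 -> p2)) = max(1, 1) = 1
  (((p1 -> (p1 | p2)) | (p2 -> p2)) | p2) = max(1, 0) = 1
All 9 assignments give value 1 — the formula is a G_3-tautology.

1.00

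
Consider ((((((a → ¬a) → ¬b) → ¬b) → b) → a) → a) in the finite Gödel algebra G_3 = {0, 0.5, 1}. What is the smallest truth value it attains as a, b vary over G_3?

0.00

The minimum is attained at a = 0, b = 0:
  ¬a: Gödel ¬ of 0 = 1 (operand is 0)
  (a → ¬a): 0 ≤ 1, so result = 1
  ¬b: Gödel ¬ of 0 = 1 (operand is 0)
  ((a → ¬a) → ¬b): 1 ≤ 1, so result = 1
  ¬b: Gödel ¬ of 0 = 1 (operand is 0)
  (((a → ¬a) → ¬b) → ¬b): 1 ≤ 1, so result = 1
  ((((a → ¬a) → ¬b) → ¬b) → b): 1 > 0, so result = 0
  (((((a → ¬a) → ¬b) → ¬b) → b) → a): 0 ≤ 0, so result = 1
  ((((((a → ¬a) → ¬b) → ¬b) → b) → a) → a): 1 > 0, so result = 0
Checking all 9 assignments confirms none give a value below 0.00.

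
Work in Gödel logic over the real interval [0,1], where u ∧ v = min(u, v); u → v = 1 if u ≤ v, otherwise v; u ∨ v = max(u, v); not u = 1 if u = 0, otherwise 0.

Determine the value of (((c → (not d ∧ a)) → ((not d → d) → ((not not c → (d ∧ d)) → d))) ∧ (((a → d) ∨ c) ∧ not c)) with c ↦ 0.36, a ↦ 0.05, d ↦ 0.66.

not d: Gödel ¬ of 0.66 = 0 (operand ≠ 0)
(not d ∧ a) = min(0, 0.05) = 0
(c → (not d ∧ a)): 0.36 > 0, so result = 0
not d: Gödel ¬ of 0.66 = 0 (operand ≠ 0)
(not d → d): 0 ≤ 0.66, so result = 1
not c: Gödel ¬ of 0.36 = 0 (operand ≠ 0)
not not c: Gödel ¬ of 0 = 1 (operand is 0)
(d ∧ d) = min(0.66, 0.66) = 0.66
(not not c → (d ∧ d)): 1 > 0.66, so result = 0.66
((not not c → (d ∧ d)) → d): 0.66 ≤ 0.66, so result = 1
((not d → d) → ((not not c → (d ∧ d)) → d)): 1 ≤ 1, so result = 1
((c → (not d ∧ a)) → ((not d → d) → ((not not c → (d ∧ d)) → d))): 0 ≤ 1, so result = 1
(a → d): 0.05 ≤ 0.66, so result = 1
((a → d) ∨ c) = max(1, 0.36) = 1
not c: Gödel ¬ of 0.36 = 0 (operand ≠ 0)
(((a → d) ∨ c) ∧ not c) = min(1, 0) = 0
(((c → (not d ∧ a)) → ((not d → d) → ((not not c → (d ∧ d)) → d))) ∧ (((a → d) ∨ c) ∧ not c)) = min(1, 0) = 0

0.00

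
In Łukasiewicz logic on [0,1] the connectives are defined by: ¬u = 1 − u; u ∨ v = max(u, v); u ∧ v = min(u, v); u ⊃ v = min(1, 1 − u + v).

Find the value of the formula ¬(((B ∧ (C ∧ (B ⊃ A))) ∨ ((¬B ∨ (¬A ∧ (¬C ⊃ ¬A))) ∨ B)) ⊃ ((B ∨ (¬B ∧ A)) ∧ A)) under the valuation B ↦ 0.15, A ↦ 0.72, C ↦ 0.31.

(B ⊃ A): min(1, 1 − 0.15 + 0.72) = 1
(C ∧ (B ⊃ A)) = min(0.31, 1) = 0.31
(B ∧ (C ∧ (B ⊃ A))) = min(0.15, 0.31) = 0.15
¬B: Łukasiewicz ¬ gives 1 − 0.15 = 0.85
¬A: Łukasiewicz ¬ gives 1 − 0.72 = 0.28
¬C: Łukasiewicz ¬ gives 1 − 0.31 = 0.69
¬A: Łukasiewicz ¬ gives 1 − 0.72 = 0.28
(¬C ⊃ ¬A): min(1, 1 − 0.69 + 0.28) = 0.59
(¬A ∧ (¬C ⊃ ¬A)) = min(0.28, 0.59) = 0.28
(¬B ∨ (¬A ∧ (¬C ⊃ ¬A))) = max(0.85, 0.28) = 0.85
((¬B ∨ (¬A ∧ (¬C ⊃ ¬A))) ∨ B) = max(0.85, 0.15) = 0.85
((B ∧ (C ∧ (B ⊃ A))) ∨ ((¬B ∨ (¬A ∧ (¬C ⊃ ¬A))) ∨ B)) = max(0.15, 0.85) = 0.85
¬B: Łukasiewicz ¬ gives 1 − 0.15 = 0.85
(¬B ∧ A) = min(0.85, 0.72) = 0.72
(B ∨ (¬B ∧ A)) = max(0.15, 0.72) = 0.72
((B ∨ (¬B ∧ A)) ∧ A) = min(0.72, 0.72) = 0.72
(((B ∧ (C ∧ (B ⊃ A))) ∨ ((¬B ∨ (¬A ∧ (¬C ⊃ ¬A))) ∨ B)) ⊃ ((B ∨ (¬B ∧ A)) ∧ A)): min(1, 1 − 0.85 + 0.72) = 0.87
¬(((B ∧ (C ∧ (B ⊃ A))) ∨ ((¬B ∨ (¬A ∧ (¬C ⊃ ¬A))) ∨ B)) ⊃ ((B ∨ (¬B ∧ A)) ∧ A)): Łukasiewicz ¬ gives 1 − 0.87 = 0.13

0.13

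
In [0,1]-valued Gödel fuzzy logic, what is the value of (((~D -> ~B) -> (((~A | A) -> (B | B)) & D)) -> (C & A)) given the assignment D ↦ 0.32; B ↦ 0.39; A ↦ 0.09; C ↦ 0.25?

0.09

~D: Gödel ¬ of 0.32 = 0 (operand ≠ 0)
~B: Gödel ¬ of 0.39 = 0 (operand ≠ 0)
(~D -> ~B): 0 ≤ 0, so result = 1
~A: Gödel ¬ of 0.09 = 0 (operand ≠ 0)
(~A | A) = max(0, 0.09) = 0.09
(B | B) = max(0.39, 0.39) = 0.39
((~A | A) -> (B | B)): 0.09 ≤ 0.39, so result = 1
(((~A | A) -> (B | B)) & D) = min(1, 0.32) = 0.32
((~D -> ~B) -> (((~A | A) -> (B | B)) & D)): 1 > 0.32, so result = 0.32
(C & A) = min(0.25, 0.09) = 0.09
(((~D -> ~B) -> (((~A | A) -> (B | B)) & D)) -> (C & A)): 0.32 > 0.09, so result = 0.09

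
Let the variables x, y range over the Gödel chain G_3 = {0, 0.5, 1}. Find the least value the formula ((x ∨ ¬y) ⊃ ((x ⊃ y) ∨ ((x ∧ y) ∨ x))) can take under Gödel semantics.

0.50

The minimum is attained at x = 0.5, y = 0:
  ¬y: Gödel ¬ of 0 = 1 (operand is 0)
  (x ∨ ¬y) = max(0.5, 1) = 1
  (x ⊃ y): 0.5 > 0, so result = 0
  (x ∧ y) = min(0.5, 0) = 0
  ((x ∧ y) ∨ x) = max(0, 0.5) = 0.5
  ((x ⊃ y) ∨ ((x ∧ y) ∨ x)) = max(0, 0.5) = 0.5
  ((x ∨ ¬y) ⊃ ((x ⊃ y) ∨ ((x ∧ y) ∨ x))): 1 > 0.5, so result = 0.5
Checking all 9 assignments confirms none give a value below 0.50.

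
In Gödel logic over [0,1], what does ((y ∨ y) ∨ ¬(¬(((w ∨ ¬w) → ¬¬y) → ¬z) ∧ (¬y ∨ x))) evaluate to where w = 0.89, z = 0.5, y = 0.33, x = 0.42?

0.33

(y ∨ y) = max(0.33, 0.33) = 0.33
¬w: Gödel ¬ of 0.89 = 0 (operand ≠ 0)
(w ∨ ¬w) = max(0.89, 0) = 0.89
¬y: Gödel ¬ of 0.33 = 0 (operand ≠ 0)
¬¬y: Gödel ¬ of 0 = 1 (operand is 0)
((w ∨ ¬w) → ¬¬y): 0.89 ≤ 1, so result = 1
¬z: Gödel ¬ of 0.5 = 0 (operand ≠ 0)
(((w ∨ ¬w) → ¬¬y) → ¬z): 1 > 0, so result = 0
¬(((w ∨ ¬w) → ¬¬y) → ¬z): Gödel ¬ of 0 = 1 (operand is 0)
¬y: Gödel ¬ of 0.33 = 0 (operand ≠ 0)
(¬y ∨ x) = max(0, 0.42) = 0.42
(¬(((w ∨ ¬w) → ¬¬y) → ¬z) ∧ (¬y ∨ x)) = min(1, 0.42) = 0.42
¬(¬(((w ∨ ¬w) → ¬¬y) → ¬z) ∧ (¬y ∨ x)): Gödel ¬ of 0.42 = 0 (operand ≠ 0)
((y ∨ y) ∨ ¬(¬(((w ∨ ¬w) → ¬¬y) → ¬z) ∧ (¬y ∨ x))) = max(0.33, 0) = 0.33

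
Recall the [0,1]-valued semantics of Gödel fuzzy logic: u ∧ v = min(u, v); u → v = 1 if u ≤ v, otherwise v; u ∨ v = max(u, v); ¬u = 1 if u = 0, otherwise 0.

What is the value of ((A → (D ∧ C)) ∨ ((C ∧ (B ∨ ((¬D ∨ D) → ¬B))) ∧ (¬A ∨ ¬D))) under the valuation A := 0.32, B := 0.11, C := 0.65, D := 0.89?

(D ∧ C) = min(0.89, 0.65) = 0.65
(A → (D ∧ C)): 0.32 ≤ 0.65, so result = 1
¬D: Gödel ¬ of 0.89 = 0 (operand ≠ 0)
(¬D ∨ D) = max(0, 0.89) = 0.89
¬B: Gödel ¬ of 0.11 = 0 (operand ≠ 0)
((¬D ∨ D) → ¬B): 0.89 > 0, so result = 0
(B ∨ ((¬D ∨ D) → ¬B)) = max(0.11, 0) = 0.11
(C ∧ (B ∨ ((¬D ∨ D) → ¬B))) = min(0.65, 0.11) = 0.11
¬A: Gödel ¬ of 0.32 = 0 (operand ≠ 0)
¬D: Gödel ¬ of 0.89 = 0 (operand ≠ 0)
(¬A ∨ ¬D) = max(0, 0) = 0
((C ∧ (B ∨ ((¬D ∨ D) → ¬B))) ∧ (¬A ∨ ¬D)) = min(0.11, 0) = 0
((A → (D ∧ C)) ∨ ((C ∧ (B ∨ ((¬D ∨ D) → ¬B))) ∧ (¬A ∨ ¬D))) = max(1, 0) = 1

1.00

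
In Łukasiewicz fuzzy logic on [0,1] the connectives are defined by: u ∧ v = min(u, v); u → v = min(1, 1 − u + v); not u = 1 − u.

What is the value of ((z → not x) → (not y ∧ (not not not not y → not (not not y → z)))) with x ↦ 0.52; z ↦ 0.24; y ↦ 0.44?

not x: Łukasiewicz ¬ gives 1 − 0.52 = 0.48
(z → not x): min(1, 1 − 0.24 + 0.48) = 1
not y: Łukasiewicz ¬ gives 1 − 0.44 = 0.56
not y: Łukasiewicz ¬ gives 1 − 0.44 = 0.56
not not y: Łukasiewicz ¬ gives 1 − 0.56 = 0.44
not not not y: Łukasiewicz ¬ gives 1 − 0.44 = 0.56
not not not not y: Łukasiewicz ¬ gives 1 − 0.56 = 0.44
not y: Łukasiewicz ¬ gives 1 − 0.44 = 0.56
not not y: Łukasiewicz ¬ gives 1 − 0.56 = 0.44
(not not y → z): min(1, 1 − 0.44 + 0.24) = 0.8
not (not not y → z): Łukasiewicz ¬ gives 1 − 0.8 = 0.2
(not not not not y → not (not not y → z)): min(1, 1 − 0.44 + 0.2) = 0.76
(not y ∧ (not not not not y → not (not not y → z))) = min(0.56, 0.76) = 0.56
((z → not x) → (not y ∧ (not not not not y → not (not not y → z)))): min(1, 1 − 1 + 0.56) = 0.56

0.56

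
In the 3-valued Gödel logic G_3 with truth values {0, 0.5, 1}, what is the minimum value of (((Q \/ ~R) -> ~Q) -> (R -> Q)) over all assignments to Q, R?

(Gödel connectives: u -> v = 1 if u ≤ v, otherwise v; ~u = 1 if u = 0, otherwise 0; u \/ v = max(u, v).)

0.00

The minimum is attained at Q = 0, R = 0.5:
  ~R: Gödel ¬ of 0.5 = 0 (operand ≠ 0)
  (Q \/ ~R) = max(0, 0) = 0
  ~Q: Gödel ¬ of 0 = 1 (operand is 0)
  ((Q \/ ~R) -> ~Q): 0 ≤ 1, so result = 1
  (R -> Q): 0.5 > 0, so result = 0
  (((Q \/ ~R) -> ~Q) -> (R -> Q)): 1 > 0, so result = 0
Checking all 9 assignments confirms none give a value below 0.00.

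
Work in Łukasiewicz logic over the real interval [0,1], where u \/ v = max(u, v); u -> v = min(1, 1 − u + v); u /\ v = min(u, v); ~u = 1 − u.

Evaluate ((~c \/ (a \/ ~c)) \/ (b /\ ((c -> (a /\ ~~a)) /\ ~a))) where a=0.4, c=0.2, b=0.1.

~c: Łukasiewicz ¬ gives 1 − 0.2 = 0.8
~c: Łukasiewicz ¬ gives 1 − 0.2 = 0.8
(a \/ ~c) = max(0.4, 0.8) = 0.8
(~c \/ (a \/ ~c)) = max(0.8, 0.8) = 0.8
~a: Łukasiewicz ¬ gives 1 − 0.4 = 0.6
~~a: Łukasiewicz ¬ gives 1 − 0.6 = 0.4
(a /\ ~~a) = min(0.4, 0.4) = 0.4
(c -> (a /\ ~~a)): min(1, 1 − 0.2 + 0.4) = 1
~a: Łukasiewicz ¬ gives 1 − 0.4 = 0.6
((c -> (a /\ ~~a)) /\ ~a) = min(1, 0.6) = 0.6
(b /\ ((c -> (a /\ ~~a)) /\ ~a)) = min(0.1, 0.6) = 0.1
((~c \/ (a \/ ~c)) \/ (b /\ ((c -> (a /\ ~~a)) /\ ~a))) = max(0.8, 0.1) = 0.8

0.80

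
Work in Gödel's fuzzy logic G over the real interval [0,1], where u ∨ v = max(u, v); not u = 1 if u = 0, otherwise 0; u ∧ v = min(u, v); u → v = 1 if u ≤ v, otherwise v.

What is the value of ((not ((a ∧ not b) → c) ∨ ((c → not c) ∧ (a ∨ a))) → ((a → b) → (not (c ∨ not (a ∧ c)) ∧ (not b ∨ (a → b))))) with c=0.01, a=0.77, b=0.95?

1.00

not b: Gödel ¬ of 0.95 = 0 (operand ≠ 0)
(a ∧ not b) = min(0.77, 0) = 0
((a ∧ not b) → c): 0 ≤ 0.01, so result = 1
not ((a ∧ not b) → c): Gödel ¬ of 1 = 0 (operand ≠ 0)
not c: Gödel ¬ of 0.01 = 0 (operand ≠ 0)
(c → not c): 0.01 > 0, so result = 0
(a ∨ a) = max(0.77, 0.77) = 0.77
((c → not c) ∧ (a ∨ a)) = min(0, 0.77) = 0
(not ((a ∧ not b) → c) ∨ ((c → not c) ∧ (a ∨ a))) = max(0, 0) = 0
(a → b): 0.77 ≤ 0.95, so result = 1
(a ∧ c) = min(0.77, 0.01) = 0.01
not (a ∧ c): Gödel ¬ of 0.01 = 0 (operand ≠ 0)
(c ∨ not (a ∧ c)) = max(0.01, 0) = 0.01
not (c ∨ not (a ∧ c)): Gödel ¬ of 0.01 = 0 (operand ≠ 0)
not b: Gödel ¬ of 0.95 = 0 (operand ≠ 0)
(a → b): 0.77 ≤ 0.95, so result = 1
(not b ∨ (a → b)) = max(0, 1) = 1
(not (c ∨ not (a ∧ c)) ∧ (not b ∨ (a → b))) = min(0, 1) = 0
((a → b) → (not (c ∨ not (a ∧ c)) ∧ (not b ∨ (a → b)))): 1 > 0, so result = 0
((not ((a ∧ not b) → c) ∨ ((c → not c) ∧ (a ∨ a))) → ((a → b) → (not (c ∨ not (a ∧ c)) ∧ (not b ∨ (a → b))))): 0 ≤ 0, so result = 1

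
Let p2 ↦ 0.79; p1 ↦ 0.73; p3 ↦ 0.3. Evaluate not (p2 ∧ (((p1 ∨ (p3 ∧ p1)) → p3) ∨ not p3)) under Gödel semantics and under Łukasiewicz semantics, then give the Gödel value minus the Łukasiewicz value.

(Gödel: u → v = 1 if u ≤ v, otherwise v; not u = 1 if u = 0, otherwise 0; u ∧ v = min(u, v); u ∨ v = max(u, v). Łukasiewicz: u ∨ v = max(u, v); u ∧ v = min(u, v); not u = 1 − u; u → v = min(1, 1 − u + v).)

Gödel evaluation:
  (p3 ∧ p1) = min(0.3, 0.73) = 0.3
  (p1 ∨ (p3 ∧ p1)) = max(0.73, 0.3) = 0.73
  ((p1 ∨ (p3 ∧ p1)) → p3): 0.73 > 0.3, so result = 0.3
  not p3: Gödel ¬ of 0.3 = 0 (operand ≠ 0)
  (((p1 ∨ (p3 ∧ p1)) → p3) ∨ not p3) = max(0.3, 0) = 0.3
  (p2 ∧ (((p1 ∨ (p3 ∧ p1)) → p3) ∨ not p3)) = min(0.79, 0.3) = 0.3
  not (p2 ∧ (((p1 ∨ (p3 ∧ p1)) → p3) ∨ not p3)): Gödel ¬ of 0.3 = 0 (operand ≠ 0)
  Gödel value = 0
Łukasiewicz evaluation:
  (p3 ∧ p1) = min(0.3, 0.73) = 0.3
  (p1 ∨ (p3 ∧ p1)) = max(0.73, 0.3) = 0.73
  ((p1 ∨ (p3 ∧ p1)) → p3): min(1, 1 − 0.73 + 0.3) = 0.57
  not p3: Łukasiewicz ¬ gives 1 − 0.3 = 0.7
  (((p1 ∨ (p3 ∧ p1)) → p3) ∨ not p3) = max(0.57, 0.7) = 0.7
  (p2 ∧ (((p1 ∨ (p3 ∧ p1)) → p3) ∨ not p3)) = min(0.79, 0.7) = 0.7
  not (p2 ∧ (((p1 ∨ (p3 ∧ p1)) → p3) ∨ not p3)): Łukasiewicz ¬ gives 1 − 0.7 = 0.3
  Łukasiewicz value = 0.3
Difference: 0 − 0.3 = -0.30

-0.30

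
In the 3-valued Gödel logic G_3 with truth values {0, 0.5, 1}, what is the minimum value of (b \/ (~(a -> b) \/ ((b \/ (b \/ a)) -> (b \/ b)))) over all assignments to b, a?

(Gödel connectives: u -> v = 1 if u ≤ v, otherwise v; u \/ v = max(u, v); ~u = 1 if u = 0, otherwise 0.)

The minimum is attained at b = 0.5, a = 1:
  (a -> b): 1 > 0.5, so result = 0.5
  ~(a -> b): Gödel ¬ of 0.5 = 0 (operand ≠ 0)
  (b \/ a) = max(0.5, 1) = 1
  (b \/ (b \/ a)) = max(0.5, 1) = 1
  (b \/ b) = max(0.5, 0.5) = 0.5
  ((b \/ (b \/ a)) -> (b \/ b)): 1 > 0.5, so result = 0.5
  (~(a -> b) \/ ((b \/ (b \/ a)) -> (b \/ b))) = max(0, 0.5) = 0.5
  (b \/ (~(a -> b) \/ ((b \/ (b \/ a)) -> (b \/ b)))) = max(0.5, 0.5) = 0.5
Checking all 9 assignments confirms none give a value below 0.50.

0.50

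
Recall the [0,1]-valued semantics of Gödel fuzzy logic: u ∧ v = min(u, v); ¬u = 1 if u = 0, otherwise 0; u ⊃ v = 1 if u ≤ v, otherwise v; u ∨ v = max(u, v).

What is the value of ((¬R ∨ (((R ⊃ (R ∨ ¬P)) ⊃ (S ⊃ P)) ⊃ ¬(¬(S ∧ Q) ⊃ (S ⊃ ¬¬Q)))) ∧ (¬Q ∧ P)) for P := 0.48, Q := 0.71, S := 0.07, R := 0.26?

¬R: Gödel ¬ of 0.26 = 0 (operand ≠ 0)
¬P: Gödel ¬ of 0.48 = 0 (operand ≠ 0)
(R ∨ ¬P) = max(0.26, 0) = 0.26
(R ⊃ (R ∨ ¬P)): 0.26 ≤ 0.26, so result = 1
(S ⊃ P): 0.07 ≤ 0.48, so result = 1
((R ⊃ (R ∨ ¬P)) ⊃ (S ⊃ P)): 1 ≤ 1, so result = 1
(S ∧ Q) = min(0.07, 0.71) = 0.07
¬(S ∧ Q): Gödel ¬ of 0.07 = 0 (operand ≠ 0)
¬Q: Gödel ¬ of 0.71 = 0 (operand ≠ 0)
¬¬Q: Gödel ¬ of 0 = 1 (operand is 0)
(S ⊃ ¬¬Q): 0.07 ≤ 1, so result = 1
(¬(S ∧ Q) ⊃ (S ⊃ ¬¬Q)): 0 ≤ 1, so result = 1
¬(¬(S ∧ Q) ⊃ (S ⊃ ¬¬Q)): Gödel ¬ of 1 = 0 (operand ≠ 0)
(((R ⊃ (R ∨ ¬P)) ⊃ (S ⊃ P)) ⊃ ¬(¬(S ∧ Q) ⊃ (S ⊃ ¬¬Q))): 1 > 0, so result = 0
(¬R ∨ (((R ⊃ (R ∨ ¬P)) ⊃ (S ⊃ P)) ⊃ ¬(¬(S ∧ Q) ⊃ (S ⊃ ¬¬Q)))) = max(0, 0) = 0
¬Q: Gödel ¬ of 0.71 = 0 (operand ≠ 0)
(¬Q ∧ P) = min(0, 0.48) = 0
((¬R ∨ (((R ⊃ (R ∨ ¬P)) ⊃ (S ⊃ P)) ⊃ ¬(¬(S ∧ Q) ⊃ (S ⊃ ¬¬Q)))) ∧ (¬Q ∧ P)) = min(0, 0) = 0

0.00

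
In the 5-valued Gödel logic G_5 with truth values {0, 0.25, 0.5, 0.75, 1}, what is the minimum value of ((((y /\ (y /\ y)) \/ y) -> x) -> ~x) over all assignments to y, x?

0.00

The minimum is attained at y = 0, x = 0.25:
  (y /\ y) = min(0, 0) = 0
  (y /\ (y /\ y)) = min(0, 0) = 0
  ((y /\ (y /\ y)) \/ y) = max(0, 0) = 0
  (((y /\ (y /\ y)) \/ y) -> x): 0 ≤ 0.25, so result = 1
  ~x: Gödel ¬ of 0.25 = 0 (operand ≠ 0)
  ((((y /\ (y /\ y)) \/ y) -> x) -> ~x): 1 > 0, so result = 0
Checking all 25 assignments confirms none give a value below 0.00.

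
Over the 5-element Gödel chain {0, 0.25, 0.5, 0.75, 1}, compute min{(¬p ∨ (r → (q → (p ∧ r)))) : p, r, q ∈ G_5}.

0.25

The minimum is attained at p = 0.25, r = 0.5, q = 0.5:
  ¬p: Gödel ¬ of 0.25 = 0 (operand ≠ 0)
  (p ∧ r) = min(0.25, 0.5) = 0.25
  (q → (p ∧ r)): 0.5 > 0.25, so result = 0.25
  (r → (q → (p ∧ r))): 0.5 > 0.25, so result = 0.25
  (¬p ∨ (r → (q → (p ∧ r)))) = max(0, 0.25) = 0.25
Checking all 125 assignments confirms none give a value below 0.25.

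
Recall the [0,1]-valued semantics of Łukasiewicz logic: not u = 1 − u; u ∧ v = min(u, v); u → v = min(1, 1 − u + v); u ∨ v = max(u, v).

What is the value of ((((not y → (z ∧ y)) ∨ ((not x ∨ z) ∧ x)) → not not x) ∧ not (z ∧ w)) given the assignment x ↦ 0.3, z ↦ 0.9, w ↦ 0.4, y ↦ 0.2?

0.60

not y: Łukasiewicz ¬ gives 1 − 0.2 = 0.8
(z ∧ y) = min(0.9, 0.2) = 0.2
(not y → (z ∧ y)): min(1, 1 − 0.8 + 0.2) = 0.4
not x: Łukasiewicz ¬ gives 1 − 0.3 = 0.7
(not x ∨ z) = max(0.7, 0.9) = 0.9
((not x ∨ z) ∧ x) = min(0.9, 0.3) = 0.3
((not y → (z ∧ y)) ∨ ((not x ∨ z) ∧ x)) = max(0.4, 0.3) = 0.4
not x: Łukasiewicz ¬ gives 1 − 0.3 = 0.7
not not x: Łukasiewicz ¬ gives 1 − 0.7 = 0.3
(((not y → (z ∧ y)) ∨ ((not x ∨ z) ∧ x)) → not not x): min(1, 1 − 0.4 + 0.3) = 0.9
(z ∧ w) = min(0.9, 0.4) = 0.4
not (z ∧ w): Łukasiewicz ¬ gives 1 − 0.4 = 0.6
((((not y → (z ∧ y)) ∨ ((not x ∨ z) ∧ x)) → not not x) ∧ not (z ∧ w)) = min(0.9, 0.6) = 0.6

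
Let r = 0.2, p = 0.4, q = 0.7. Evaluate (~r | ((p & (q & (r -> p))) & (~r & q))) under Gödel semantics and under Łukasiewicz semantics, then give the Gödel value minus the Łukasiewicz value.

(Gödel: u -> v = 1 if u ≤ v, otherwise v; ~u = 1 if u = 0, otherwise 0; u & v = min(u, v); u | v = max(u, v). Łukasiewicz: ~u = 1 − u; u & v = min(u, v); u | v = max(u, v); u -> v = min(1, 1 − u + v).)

-0.80

Gödel evaluation:
  ~r: Gödel ¬ of 0.2 = 0 (operand ≠ 0)
  (r -> p): 0.2 ≤ 0.4, so result = 1
  (q & (r -> p)) = min(0.7, 1) = 0.7
  (p & (q & (r -> p))) = min(0.4, 0.7) = 0.4
  ~r: Gödel ¬ of 0.2 = 0 (operand ≠ 0)
  (~r & q) = min(0, 0.7) = 0
  ((p & (q & (r -> p))) & (~r & q)) = min(0.4, 0) = 0
  (~r | ((p & (q & (r -> p))) & (~r & q))) = max(0, 0) = 0
  Gödel value = 0
Łukasiewicz evaluation:
  ~r: Łukasiewicz ¬ gives 1 − 0.2 = 0.8
  (r -> p): min(1, 1 − 0.2 + 0.4) = 1
  (q & (r -> p)) = min(0.7, 1) = 0.7
  (p & (q & (r -> p))) = min(0.4, 0.7) = 0.4
  ~r: Łukasiewicz ¬ gives 1 − 0.2 = 0.8
  (~r & q) = min(0.8, 0.7) = 0.7
  ((p & (q & (r -> p))) & (~r & q)) = min(0.4, 0.7) = 0.4
  (~r | ((p & (q & (r -> p))) & (~r & q))) = max(0.8, 0.4) = 0.8
  Łukasiewicz value = 0.8
Difference: 0 − 0.8 = -0.80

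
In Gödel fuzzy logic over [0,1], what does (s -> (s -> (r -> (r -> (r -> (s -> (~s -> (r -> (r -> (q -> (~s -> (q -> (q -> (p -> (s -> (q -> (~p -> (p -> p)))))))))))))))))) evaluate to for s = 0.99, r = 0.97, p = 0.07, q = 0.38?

~s: Gödel ¬ of 0.99 = 0 (operand ≠ 0)
~s: Gödel ¬ of 0.99 = 0 (operand ≠ 0)
~p: Gödel ¬ of 0.07 = 0 (operand ≠ 0)
(p -> p): 0.07 ≤ 0.07, so result = 1
(~p -> (p -> p)): 0 ≤ 1, so result = 1
(q -> (~p -> (p -> p))): 0.38 ≤ 1, so result = 1
(s -> (q -> (~p -> (p -> p)))): 0.99 ≤ 1, so result = 1
(p -> (s -> (q -> (~p -> (p -> p))))): 0.07 ≤ 1, so result = 1
(q -> (p -> (s -> (q -> (~p -> (p -> p)))))): 0.38 ≤ 1, so result = 1
(q -> (q -> (p -> (s -> (q -> (~p -> (p -> p))))))): 0.38 ≤ 1, so result = 1
(~s -> (q -> (q -> (p -> (s -> (q -> (~p -> (p -> p)))))))): 0 ≤ 1, so result = 1
(q -> (~s -> (q -> (q -> (p -> (s -> (q -> (~p -> (p -> p))))))))): 0.38 ≤ 1, so result = 1
(r -> (q -> (~s -> (q -> (q -> (p -> (s -> (q -> (~p -> (p -> p)))))))))): 0.97 ≤ 1, so result = 1
(r -> (r -> (q -> (~s -> (q -> (q -> (p -> (s -> (q -> (~p -> (p -> p))))))))))): 0.97 ≤ 1, so result = 1
(~s -> (r -> (r -> (q -> (~s -> (q -> (q -> (p -> (s -> (q -> (~p -> (p -> p)))))))))))): 0 ≤ 1, so result = 1
(s -> (~s -> (r -> (r -> (q -> (~s -> (q -> (q -> (p -> (s -> (q -> (~p -> (p -> p))))))))))))): 0.99 ≤ 1, so result = 1
(r -> (s -> (~s -> (r -> (r -> (q -> (~s -> (q -> (q -> (p -> (s -> (q -> (~p -> (p -> p)))))))))))))): 0.97 ≤ 1, so result = 1
(r -> (r -> (s -> (~s -> (r -> (r -> (q -> (~s -> (q -> (q -> (p -> (s -> (q -> (~p -> (p -> p))))))))))))))): 0.97 ≤ 1, so result = 1
(r -> (r -> (r -> (s -> (~s -> (r -> (r -> (q -> (~s -> (q -> (q -> (p -> (s -> (q -> (~p -> (p -> p)))))))))))))))): 0.97 ≤ 1, so result = 1
(s -> (r -> (r -> (r -> (s -> (~s -> (r -> (r -> (q -> (~s -> (q -> (q -> (p -> (s -> (q -> (~p -> (p -> p))))))))))))))))): 0.99 ≤ 1, so result = 1
(s -> (s -> (r -> (r -> (r -> (s -> (~s -> (r -> (r -> (q -> (~s -> (q -> (q -> (p -> (s -> (q -> (~p -> (p -> p)))))))))))))))))): 0.99 ≤ 1, so result = 1

1.00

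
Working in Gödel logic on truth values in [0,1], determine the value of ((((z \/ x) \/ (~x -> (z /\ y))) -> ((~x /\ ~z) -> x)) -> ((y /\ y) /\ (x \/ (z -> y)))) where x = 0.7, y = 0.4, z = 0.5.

0.40

(z \/ x) = max(0.5, 0.7) = 0.7
~x: Gödel ¬ of 0.7 = 0 (operand ≠ 0)
(z /\ y) = min(0.5, 0.4) = 0.4
(~x -> (z /\ y)): 0 ≤ 0.4, so result = 1
((z \/ x) \/ (~x -> (z /\ y))) = max(0.7, 1) = 1
~x: Gödel ¬ of 0.7 = 0 (operand ≠ 0)
~z: Gödel ¬ of 0.5 = 0 (operand ≠ 0)
(~x /\ ~z) = min(0, 0) = 0
((~x /\ ~z) -> x): 0 ≤ 0.7, so result = 1
(((z \/ x) \/ (~x -> (z /\ y))) -> ((~x /\ ~z) -> x)): 1 ≤ 1, so result = 1
(y /\ y) = min(0.4, 0.4) = 0.4
(z -> y): 0.5 > 0.4, so result = 0.4
(x \/ (z -> y)) = max(0.7, 0.4) = 0.7
((y /\ y) /\ (x \/ (z -> y))) = min(0.4, 0.7) = 0.4
((((z \/ x) \/ (~x -> (z /\ y))) -> ((~x /\ ~z) -> x)) -> ((y /\ y) /\ (x \/ (z -> y)))): 1 > 0.4, so result = 0.4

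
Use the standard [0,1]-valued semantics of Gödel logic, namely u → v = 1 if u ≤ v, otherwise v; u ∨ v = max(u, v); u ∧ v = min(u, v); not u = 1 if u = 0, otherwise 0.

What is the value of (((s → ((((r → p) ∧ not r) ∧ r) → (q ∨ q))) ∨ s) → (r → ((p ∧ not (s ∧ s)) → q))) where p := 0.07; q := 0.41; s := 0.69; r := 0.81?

1.00

(r → p): 0.81 > 0.07, so result = 0.07
not r: Gödel ¬ of 0.81 = 0 (operand ≠ 0)
((r → p) ∧ not r) = min(0.07, 0) = 0
(((r → p) ∧ not r) ∧ r) = min(0, 0.81) = 0
(q ∨ q) = max(0.41, 0.41) = 0.41
((((r → p) ∧ not r) ∧ r) → (q ∨ q)): 0 ≤ 0.41, so result = 1
(s → ((((r → p) ∧ not r) ∧ r) → (q ∨ q))): 0.69 ≤ 1, so result = 1
((s → ((((r → p) ∧ not r) ∧ r) → (q ∨ q))) ∨ s) = max(1, 0.69) = 1
(s ∧ s) = min(0.69, 0.69) = 0.69
not (s ∧ s): Gödel ¬ of 0.69 = 0 (operand ≠ 0)
(p ∧ not (s ∧ s)) = min(0.07, 0) = 0
((p ∧ not (s ∧ s)) → q): 0 ≤ 0.41, so result = 1
(r → ((p ∧ not (s ∧ s)) → q)): 0.81 ≤ 1, so result = 1
(((s → ((((r → p) ∧ not r) ∧ r) → (q ∨ q))) ∨ s) → (r → ((p ∧ not (s ∧ s)) → q))): 1 ≤ 1, so result = 1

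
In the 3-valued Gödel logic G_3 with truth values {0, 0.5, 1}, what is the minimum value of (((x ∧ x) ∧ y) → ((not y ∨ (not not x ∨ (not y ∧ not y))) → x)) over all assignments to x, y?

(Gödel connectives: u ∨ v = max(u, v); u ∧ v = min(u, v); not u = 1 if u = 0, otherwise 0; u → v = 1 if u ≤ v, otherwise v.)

1.00

Every assignment gives 1. For instance at x = 0, y = 0:
  (x ∧ x) = min(0, 0) = 0
  ((x ∧ x) ∧ y) = min(0, 0) = 0
  not y: Gödel ¬ of 0 = 1 (operand is 0)
  not x: Gödel ¬ of 0 = 1 (operand is 0)
  not not x: Gödel ¬ of 1 = 0 (operand ≠ 0)
  not y: Gödel ¬ of 0 = 1 (operand is 0)
  not y: Gödel ¬ of 0 = 1 (operand is 0)
  (not y ∧ not y) = min(1, 1) = 1
  (not not x ∨ (not y ∧ not y)) = max(0, 1) = 1
  (not y ∨ (not not x ∨ (not y ∧ not y))) = max(1, 1) = 1
  ((not y ∨ (not not x ∨ (not y ∧ not y))) → x): 1 > 0, so result = 0
  (((x ∧ x) ∧ y) → ((not y ∨ (not not x ∨ (not y ∧ not y))) → x)): 0 ≤ 0, so result = 1
All 9 assignments give value 1 — the formula is a G_3-tautology.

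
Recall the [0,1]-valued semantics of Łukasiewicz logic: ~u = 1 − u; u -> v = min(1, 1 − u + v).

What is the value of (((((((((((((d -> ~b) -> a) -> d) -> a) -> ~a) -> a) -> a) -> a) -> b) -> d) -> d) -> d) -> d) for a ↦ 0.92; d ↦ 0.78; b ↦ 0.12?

0.78

~b: Łukasiewicz ¬ gives 1 − 0.12 = 0.88
(d -> ~b): min(1, 1 − 0.78 + 0.88) = 1
((d -> ~b) -> a): min(1, 1 − 1 + 0.92) = 0.92
(((d -> ~b) -> a) -> d): min(1, 1 − 0.92 + 0.78) = 0.86
((((d -> ~b) -> a) -> d) -> a): min(1, 1 − 0.86 + 0.92) = 1
~a: Łukasiewicz ¬ gives 1 − 0.92 = 0.08
(((((d -> ~b) -> a) -> d) -> a) -> ~a): min(1, 1 − 1 + 0.08) = 0.08
((((((d -> ~b) -> a) -> d) -> a) -> ~a) -> a): min(1, 1 − 0.08 + 0.92) = 1
(((((((d -> ~b) -> a) -> d) -> a) -> ~a) -> a) -> a): min(1, 1 − 1 + 0.92) = 0.92
((((((((d -> ~b) -> a) -> d) -> a) -> ~a) -> a) -> a) -> a): min(1, 1 − 0.92 + 0.92) = 1
(((((((((d -> ~b) -> a) -> d) -> a) -> ~a) -> a) -> a) -> a) -> b): min(1, 1 − 1 + 0.12) = 0.12
((((((((((d -> ~b) -> a) -> d) -> a) -> ~a) -> a) -> a) -> a) -> b) -> d): min(1, 1 − 0.12 + 0.78) = 1
(((((((((((d -> ~b) -> a) -> d) -> a) -> ~a) -> a) -> a) -> a) -> b) -> d) -> d): min(1, 1 − 1 + 0.78) = 0.78
((((((((((((d -> ~b) -> a) -> d) -> a) -> ~a) -> a) -> a) -> a) -> b) -> d) -> d) -> d): min(1, 1 − 0.78 + 0.78) = 1
(((((((((((((d -> ~b) -> a) -> d) -> a) -> ~a) -> a) -> a) -> a) -> b) -> d) -> d) -> d) -> d): min(1, 1 − 1 + 0.78) = 0.78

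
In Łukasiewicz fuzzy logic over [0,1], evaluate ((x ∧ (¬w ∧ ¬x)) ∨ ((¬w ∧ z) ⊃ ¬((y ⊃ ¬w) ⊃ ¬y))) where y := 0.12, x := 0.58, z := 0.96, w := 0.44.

0.56

¬w: Łukasiewicz ¬ gives 1 − 0.44 = 0.56
¬x: Łukasiewicz ¬ gives 1 − 0.58 = 0.42
(¬w ∧ ¬x) = min(0.56, 0.42) = 0.42
(x ∧ (¬w ∧ ¬x)) = min(0.58, 0.42) = 0.42
¬w: Łukasiewicz ¬ gives 1 − 0.44 = 0.56
(¬w ∧ z) = min(0.56, 0.96) = 0.56
¬w: Łukasiewicz ¬ gives 1 − 0.44 = 0.56
(y ⊃ ¬w): min(1, 1 − 0.12 + 0.56) = 1
¬y: Łukasiewicz ¬ gives 1 − 0.12 = 0.88
((y ⊃ ¬w) ⊃ ¬y): min(1, 1 − 1 + 0.88) = 0.88
¬((y ⊃ ¬w) ⊃ ¬y): Łukasiewicz ¬ gives 1 − 0.88 = 0.12
((¬w ∧ z) ⊃ ¬((y ⊃ ¬w) ⊃ ¬y)): min(1, 1 − 0.56 + 0.12) = 0.56
((x ∧ (¬w ∧ ¬x)) ∨ ((¬w ∧ z) ⊃ ¬((y ⊃ ¬w) ⊃ ¬y))) = max(0.42, 0.56) = 0.56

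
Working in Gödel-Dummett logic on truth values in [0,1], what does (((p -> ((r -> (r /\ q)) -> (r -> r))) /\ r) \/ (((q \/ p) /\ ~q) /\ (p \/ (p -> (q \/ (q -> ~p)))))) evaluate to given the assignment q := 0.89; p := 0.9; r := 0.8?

0.80

(r /\ q) = min(0.8, 0.89) = 0.8
(r -> (r /\ q)): 0.8 ≤ 0.8, so result = 1
(r -> r): 0.8 ≤ 0.8, so result = 1
((r -> (r /\ q)) -> (r -> r)): 1 ≤ 1, so result = 1
(p -> ((r -> (r /\ q)) -> (r -> r))): 0.9 ≤ 1, so result = 1
((p -> ((r -> (r /\ q)) -> (r -> r))) /\ r) = min(1, 0.8) = 0.8
(q \/ p) = max(0.89, 0.9) = 0.9
~q: Gödel ¬ of 0.89 = 0 (operand ≠ 0)
((q \/ p) /\ ~q) = min(0.9, 0) = 0
~p: Gödel ¬ of 0.9 = 0 (operand ≠ 0)
(q -> ~p): 0.89 > 0, so result = 0
(q \/ (q -> ~p)) = max(0.89, 0) = 0.89
(p -> (q \/ (q -> ~p))): 0.9 > 0.89, so result = 0.89
(p \/ (p -> (q \/ (q -> ~p)))) = max(0.9, 0.89) = 0.9
(((q \/ p) /\ ~q) /\ (p \/ (p -> (q \/ (q -> ~p))))) = min(0, 0.9) = 0
(((p -> ((r -> (r /\ q)) -> (r -> r))) /\ r) \/ (((q \/ p) /\ ~q) /\ (p \/ (p -> (q \/ (q -> ~p)))))) = max(0.8, 0) = 0.8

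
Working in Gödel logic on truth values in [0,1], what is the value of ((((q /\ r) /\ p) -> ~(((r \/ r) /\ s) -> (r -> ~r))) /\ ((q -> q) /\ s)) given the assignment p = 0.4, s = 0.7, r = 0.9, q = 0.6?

0.70

(q /\ r) = min(0.6, 0.9) = 0.6
((q /\ r) /\ p) = min(0.6, 0.4) = 0.4
(r \/ r) = max(0.9, 0.9) = 0.9
((r \/ r) /\ s) = min(0.9, 0.7) = 0.7
~r: Gödel ¬ of 0.9 = 0 (operand ≠ 0)
(r -> ~r): 0.9 > 0, so result = 0
(((r \/ r) /\ s) -> (r -> ~r)): 0.7 > 0, so result = 0
~(((r \/ r) /\ s) -> (r -> ~r)): Gödel ¬ of 0 = 1 (operand is 0)
(((q /\ r) /\ p) -> ~(((r \/ r) /\ s) -> (r -> ~r))): 0.4 ≤ 1, so result = 1
(q -> q): 0.6 ≤ 0.6, so result = 1
((q -> q) /\ s) = min(1, 0.7) = 0.7
((((q /\ r) /\ p) -> ~(((r \/ r) /\ s) -> (r -> ~r))) /\ ((q -> q) /\ s)) = min(1, 0.7) = 0.7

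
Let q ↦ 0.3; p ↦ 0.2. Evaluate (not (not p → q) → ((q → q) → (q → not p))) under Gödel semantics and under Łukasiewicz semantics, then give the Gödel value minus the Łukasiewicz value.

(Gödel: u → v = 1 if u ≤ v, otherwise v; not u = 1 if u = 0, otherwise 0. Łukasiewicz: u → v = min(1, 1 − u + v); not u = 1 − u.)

0.00

Gödel evaluation:
  not p: Gödel ¬ of 0.2 = 0 (operand ≠ 0)
  (not p → q): 0 ≤ 0.3, so result = 1
  not (not p → q): Gödel ¬ of 1 = 0 (operand ≠ 0)
  (q → q): 0.3 ≤ 0.3, so result = 1
  not p: Gödel ¬ of 0.2 = 0 (operand ≠ 0)
  (q → not p): 0.3 > 0, so result = 0
  ((q → q) → (q → not p)): 1 > 0, so result = 0
  (not (not p → q) → ((q → q) → (q → not p))): 0 ≤ 0, so result = 1
  Gödel value = 1
Łukasiewicz evaluation:
  not p: Łukasiewicz ¬ gives 1 − 0.2 = 0.8
  (not p → q): min(1, 1 − 0.8 + 0.3) = 0.5
  not (not p → q): Łukasiewicz ¬ gives 1 − 0.5 = 0.5
  (q → q): min(1, 1 − 0.3 + 0.3) = 1
  not p: Łukasiewicz ¬ gives 1 − 0.2 = 0.8
  (q → not p): min(1, 1 − 0.3 + 0.8) = 1
  ((q → q) → (q → not p)): min(1, 1 − 1 + 1) = 1
  (not (not p → q) → ((q → q) → (q → not p))): min(1, 1 − 0.5 + 1) = 1
  Łukasiewicz value = 1
Difference: 1 − 1 = 0.00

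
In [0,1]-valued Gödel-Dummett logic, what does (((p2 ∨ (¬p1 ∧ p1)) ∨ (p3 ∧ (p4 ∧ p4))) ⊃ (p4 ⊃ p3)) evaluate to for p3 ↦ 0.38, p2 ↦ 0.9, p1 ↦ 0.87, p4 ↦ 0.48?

0.38

¬p1: Gödel ¬ of 0.87 = 0 (operand ≠ 0)
(¬p1 ∧ p1) = min(0, 0.87) = 0
(p2 ∨ (¬p1 ∧ p1)) = max(0.9, 0) = 0.9
(p4 ∧ p4) = min(0.48, 0.48) = 0.48
(p3 ∧ (p4 ∧ p4)) = min(0.38, 0.48) = 0.38
((p2 ∨ (¬p1 ∧ p1)) ∨ (p3 ∧ (p4 ∧ p4))) = max(0.9, 0.38) = 0.9
(p4 ⊃ p3): 0.48 > 0.38, so result = 0.38
(((p2 ∨ (¬p1 ∧ p1)) ∨ (p3 ∧ (p4 ∧ p4))) ⊃ (p4 ⊃ p3)): 0.9 > 0.38, so result = 0.38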